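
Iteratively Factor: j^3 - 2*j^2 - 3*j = (j + 1)*(j^2 - 3*j) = j*(j + 1)*(j - 3)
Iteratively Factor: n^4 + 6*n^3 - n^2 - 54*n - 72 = (n + 4)*(n^3 + 2*n^2 - 9*n - 18) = (n + 3)*(n + 4)*(n^2 - n - 6) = (n + 2)*(n + 3)*(n + 4)*(n - 3)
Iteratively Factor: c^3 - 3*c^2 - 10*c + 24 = (c - 2)*(c^2 - c - 12) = (c - 2)*(c + 3)*(c - 4)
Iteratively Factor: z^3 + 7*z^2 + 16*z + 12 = (z + 2)*(z^2 + 5*z + 6) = (z + 2)^2*(z + 3)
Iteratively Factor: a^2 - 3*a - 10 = (a + 2)*(a - 5)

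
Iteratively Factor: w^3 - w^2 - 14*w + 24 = (w - 3)*(w^2 + 2*w - 8) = (w - 3)*(w - 2)*(w + 4)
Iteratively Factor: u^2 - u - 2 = (u + 1)*(u - 2)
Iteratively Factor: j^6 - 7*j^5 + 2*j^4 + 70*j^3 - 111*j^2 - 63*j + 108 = (j + 3)*(j^5 - 10*j^4 + 32*j^3 - 26*j^2 - 33*j + 36) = (j + 1)*(j + 3)*(j^4 - 11*j^3 + 43*j^2 - 69*j + 36) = (j - 1)*(j + 1)*(j + 3)*(j^3 - 10*j^2 + 33*j - 36) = (j - 3)*(j - 1)*(j + 1)*(j + 3)*(j^2 - 7*j + 12) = (j - 4)*(j - 3)*(j - 1)*(j + 1)*(j + 3)*(j - 3)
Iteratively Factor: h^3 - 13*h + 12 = (h + 4)*(h^2 - 4*h + 3) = (h - 3)*(h + 4)*(h - 1)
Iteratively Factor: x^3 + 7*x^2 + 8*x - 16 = (x - 1)*(x^2 + 8*x + 16) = (x - 1)*(x + 4)*(x + 4)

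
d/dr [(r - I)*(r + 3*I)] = 2*r + 2*I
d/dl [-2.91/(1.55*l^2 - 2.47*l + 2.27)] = (9.021*l - 7.1877)/(1.55*l^2 - 2.47*l + 2.27)^2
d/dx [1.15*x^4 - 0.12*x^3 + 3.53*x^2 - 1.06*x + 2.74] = 4.6*x^3 - 0.36*x^2 + 7.06*x - 1.06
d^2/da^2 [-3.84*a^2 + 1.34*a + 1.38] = -7.68000000000000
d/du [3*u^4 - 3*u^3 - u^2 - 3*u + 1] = 12*u^3 - 9*u^2 - 2*u - 3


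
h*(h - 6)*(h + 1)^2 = h^4 - 4*h^3 - 11*h^2 - 6*h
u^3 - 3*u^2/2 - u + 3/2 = (u - 3/2)*(u - 1)*(u + 1)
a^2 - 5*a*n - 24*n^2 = (a - 8*n)*(a + 3*n)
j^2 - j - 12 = (j - 4)*(j + 3)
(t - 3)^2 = t^2 - 6*t + 9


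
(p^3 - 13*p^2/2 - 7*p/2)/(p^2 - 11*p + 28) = p*(2*p + 1)/(2*(p - 4))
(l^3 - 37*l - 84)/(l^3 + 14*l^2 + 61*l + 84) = (l - 7)/(l + 7)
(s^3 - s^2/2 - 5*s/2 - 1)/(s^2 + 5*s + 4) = (s^2 - 3*s/2 - 1)/(s + 4)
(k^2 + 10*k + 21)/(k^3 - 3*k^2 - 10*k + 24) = (k + 7)/(k^2 - 6*k + 8)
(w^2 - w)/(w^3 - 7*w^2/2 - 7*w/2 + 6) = 2*w/(2*w^2 - 5*w - 12)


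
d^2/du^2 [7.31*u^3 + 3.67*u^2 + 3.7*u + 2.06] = 43.86*u + 7.34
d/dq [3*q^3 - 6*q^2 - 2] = 3*q*(3*q - 4)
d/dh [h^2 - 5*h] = 2*h - 5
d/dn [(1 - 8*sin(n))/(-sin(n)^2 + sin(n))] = (-8*cos(n) + 2/tan(n) - cos(n)/sin(n)^2)/(sin(n) - 1)^2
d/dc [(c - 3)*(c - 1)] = 2*c - 4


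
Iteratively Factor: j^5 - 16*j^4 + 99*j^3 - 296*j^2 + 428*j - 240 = (j - 5)*(j^4 - 11*j^3 + 44*j^2 - 76*j + 48) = (j - 5)*(j - 3)*(j^3 - 8*j^2 + 20*j - 16) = (j - 5)*(j - 3)*(j - 2)*(j^2 - 6*j + 8) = (j - 5)*(j - 4)*(j - 3)*(j - 2)*(j - 2)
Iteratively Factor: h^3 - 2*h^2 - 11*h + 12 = (h - 4)*(h^2 + 2*h - 3) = (h - 4)*(h + 3)*(h - 1)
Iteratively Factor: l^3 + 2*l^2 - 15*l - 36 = (l - 4)*(l^2 + 6*l + 9) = (l - 4)*(l + 3)*(l + 3)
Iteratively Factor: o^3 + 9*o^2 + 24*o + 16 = (o + 4)*(o^2 + 5*o + 4) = (o + 4)^2*(o + 1)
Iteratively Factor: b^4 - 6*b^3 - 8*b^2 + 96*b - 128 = (b - 4)*(b^3 - 2*b^2 - 16*b + 32) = (b - 4)*(b - 2)*(b^2 - 16) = (b - 4)^2*(b - 2)*(b + 4)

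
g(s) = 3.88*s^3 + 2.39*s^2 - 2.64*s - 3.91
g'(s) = 11.64*s^2 + 4.78*s - 2.64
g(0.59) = -3.84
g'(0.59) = 4.23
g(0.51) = -4.12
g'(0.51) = 2.83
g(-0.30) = -3.01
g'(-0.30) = -3.03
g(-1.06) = -3.05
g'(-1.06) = 5.37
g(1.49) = 10.30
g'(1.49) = 30.32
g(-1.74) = -12.52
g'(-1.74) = 24.28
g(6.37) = 1079.13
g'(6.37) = 500.12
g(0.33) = -4.38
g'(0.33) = 0.20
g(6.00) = 904.37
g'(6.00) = 445.08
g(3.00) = 114.44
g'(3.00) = 116.46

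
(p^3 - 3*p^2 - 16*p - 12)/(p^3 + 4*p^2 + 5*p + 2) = (p - 6)/(p + 1)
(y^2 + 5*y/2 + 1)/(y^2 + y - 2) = (y + 1/2)/(y - 1)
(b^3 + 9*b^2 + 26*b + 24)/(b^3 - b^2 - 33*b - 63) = (b^2 + 6*b + 8)/(b^2 - 4*b - 21)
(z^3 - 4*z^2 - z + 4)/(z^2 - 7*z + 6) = (z^2 - 3*z - 4)/(z - 6)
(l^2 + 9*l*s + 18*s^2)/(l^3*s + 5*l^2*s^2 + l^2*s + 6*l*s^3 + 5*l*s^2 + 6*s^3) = (l + 6*s)/(s*(l^2 + 2*l*s + l + 2*s))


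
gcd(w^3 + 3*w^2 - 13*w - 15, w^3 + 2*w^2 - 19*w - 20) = w^2 + 6*w + 5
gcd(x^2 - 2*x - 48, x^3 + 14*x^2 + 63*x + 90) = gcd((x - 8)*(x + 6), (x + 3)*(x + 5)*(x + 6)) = x + 6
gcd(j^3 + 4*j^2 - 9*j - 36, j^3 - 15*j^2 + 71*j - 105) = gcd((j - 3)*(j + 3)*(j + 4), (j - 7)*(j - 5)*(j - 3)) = j - 3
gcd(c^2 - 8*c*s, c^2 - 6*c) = c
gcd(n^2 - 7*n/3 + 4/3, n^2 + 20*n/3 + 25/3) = 1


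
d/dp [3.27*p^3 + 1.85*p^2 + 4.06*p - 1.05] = 9.81*p^2 + 3.7*p + 4.06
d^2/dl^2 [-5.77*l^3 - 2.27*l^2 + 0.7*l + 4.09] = -34.62*l - 4.54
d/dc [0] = 0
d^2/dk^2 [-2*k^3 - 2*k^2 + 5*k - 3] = -12*k - 4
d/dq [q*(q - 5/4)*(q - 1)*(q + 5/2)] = 4*q^3 + 3*q^2/4 - 35*q/4 + 25/8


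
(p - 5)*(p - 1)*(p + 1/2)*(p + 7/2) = p^4 - 2*p^3 - 69*p^2/4 + 19*p/2 + 35/4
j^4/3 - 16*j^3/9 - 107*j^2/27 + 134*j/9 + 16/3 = (j/3 + 1)*(j - 6)*(j - 8/3)*(j + 1/3)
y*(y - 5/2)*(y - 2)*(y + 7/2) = y^4 - y^3 - 43*y^2/4 + 35*y/2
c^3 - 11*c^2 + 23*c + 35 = (c - 7)*(c - 5)*(c + 1)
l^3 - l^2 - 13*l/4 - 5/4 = (l - 5/2)*(l + 1/2)*(l + 1)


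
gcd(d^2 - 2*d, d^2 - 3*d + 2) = d - 2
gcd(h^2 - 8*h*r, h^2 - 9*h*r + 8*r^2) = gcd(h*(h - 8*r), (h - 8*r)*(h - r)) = -h + 8*r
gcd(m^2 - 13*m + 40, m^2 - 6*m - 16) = m - 8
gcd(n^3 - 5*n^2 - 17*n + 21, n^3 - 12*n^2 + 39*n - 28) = n^2 - 8*n + 7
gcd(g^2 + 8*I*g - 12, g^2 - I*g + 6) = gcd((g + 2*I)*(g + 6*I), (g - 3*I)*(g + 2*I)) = g + 2*I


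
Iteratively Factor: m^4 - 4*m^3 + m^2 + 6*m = (m)*(m^3 - 4*m^2 + m + 6) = m*(m - 3)*(m^2 - m - 2) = m*(m - 3)*(m + 1)*(m - 2)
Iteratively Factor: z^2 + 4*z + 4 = (z + 2)*(z + 2)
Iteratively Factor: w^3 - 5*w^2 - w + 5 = (w - 1)*(w^2 - 4*w - 5) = (w - 1)*(w + 1)*(w - 5)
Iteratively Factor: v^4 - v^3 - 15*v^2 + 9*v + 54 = (v - 3)*(v^3 + 2*v^2 - 9*v - 18) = (v - 3)*(v + 3)*(v^2 - v - 6) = (v - 3)^2*(v + 3)*(v + 2)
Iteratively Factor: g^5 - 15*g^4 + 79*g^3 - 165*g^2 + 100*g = (g - 1)*(g^4 - 14*g^3 + 65*g^2 - 100*g) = g*(g - 1)*(g^3 - 14*g^2 + 65*g - 100) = g*(g - 5)*(g - 1)*(g^2 - 9*g + 20) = g*(g - 5)^2*(g - 1)*(g - 4)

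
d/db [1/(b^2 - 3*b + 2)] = (3 - 2*b)/(b^2 - 3*b + 2)^2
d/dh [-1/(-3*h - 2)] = -3/(3*h + 2)^2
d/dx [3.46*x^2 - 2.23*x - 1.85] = 6.92*x - 2.23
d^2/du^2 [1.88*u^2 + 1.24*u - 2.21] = 3.76000000000000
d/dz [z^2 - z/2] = 2*z - 1/2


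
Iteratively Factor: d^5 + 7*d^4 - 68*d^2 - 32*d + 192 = (d + 3)*(d^4 + 4*d^3 - 12*d^2 - 32*d + 64) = (d - 2)*(d + 3)*(d^3 + 6*d^2 - 32) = (d - 2)*(d + 3)*(d + 4)*(d^2 + 2*d - 8) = (d - 2)*(d + 3)*(d + 4)^2*(d - 2)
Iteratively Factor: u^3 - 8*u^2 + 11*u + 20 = (u - 5)*(u^2 - 3*u - 4) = (u - 5)*(u + 1)*(u - 4)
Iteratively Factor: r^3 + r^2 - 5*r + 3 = (r - 1)*(r^2 + 2*r - 3) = (r - 1)*(r + 3)*(r - 1)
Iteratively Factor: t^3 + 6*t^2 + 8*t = (t + 4)*(t^2 + 2*t) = t*(t + 4)*(t + 2)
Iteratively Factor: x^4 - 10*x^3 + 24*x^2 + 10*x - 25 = (x - 5)*(x^3 - 5*x^2 - x + 5) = (x - 5)*(x + 1)*(x^2 - 6*x + 5) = (x - 5)*(x - 1)*(x + 1)*(x - 5)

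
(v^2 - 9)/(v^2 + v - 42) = (v^2 - 9)/(v^2 + v - 42)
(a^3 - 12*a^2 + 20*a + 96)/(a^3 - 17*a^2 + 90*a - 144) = (a + 2)/(a - 3)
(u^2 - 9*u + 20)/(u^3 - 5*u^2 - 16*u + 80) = 1/(u + 4)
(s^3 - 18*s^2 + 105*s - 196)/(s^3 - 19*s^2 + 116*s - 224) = (s - 7)/(s - 8)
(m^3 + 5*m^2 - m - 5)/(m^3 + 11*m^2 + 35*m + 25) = (m - 1)/(m + 5)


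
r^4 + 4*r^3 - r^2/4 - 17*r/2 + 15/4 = (r - 1)*(r - 1/2)*(r + 5/2)*(r + 3)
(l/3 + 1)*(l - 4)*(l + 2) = l^3/3 + l^2/3 - 14*l/3 - 8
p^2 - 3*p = p*(p - 3)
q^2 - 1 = (q - 1)*(q + 1)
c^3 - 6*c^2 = c^2*(c - 6)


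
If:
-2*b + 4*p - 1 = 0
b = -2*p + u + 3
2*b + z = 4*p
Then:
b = u/2 + 5/4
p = u/4 + 7/8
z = 1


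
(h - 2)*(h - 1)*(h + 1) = h^3 - 2*h^2 - h + 2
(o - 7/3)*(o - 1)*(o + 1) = o^3 - 7*o^2/3 - o + 7/3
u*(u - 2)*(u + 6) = u^3 + 4*u^2 - 12*u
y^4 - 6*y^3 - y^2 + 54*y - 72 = (y - 4)*(y - 3)*(y - 2)*(y + 3)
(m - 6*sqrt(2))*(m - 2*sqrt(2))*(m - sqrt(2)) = m^3 - 9*sqrt(2)*m^2 + 40*m - 24*sqrt(2)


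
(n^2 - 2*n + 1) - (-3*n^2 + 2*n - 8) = 4*n^2 - 4*n + 9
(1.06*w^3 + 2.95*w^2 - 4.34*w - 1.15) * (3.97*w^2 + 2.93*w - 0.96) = 4.2082*w^5 + 14.8173*w^4 - 9.6039*w^3 - 20.1137*w^2 + 0.796899999999999*w + 1.104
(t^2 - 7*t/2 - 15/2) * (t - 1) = t^3 - 9*t^2/2 - 4*t + 15/2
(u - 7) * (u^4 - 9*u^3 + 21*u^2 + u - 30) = u^5 - 16*u^4 + 84*u^3 - 146*u^2 - 37*u + 210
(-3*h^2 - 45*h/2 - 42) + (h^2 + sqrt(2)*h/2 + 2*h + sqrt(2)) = -2*h^2 - 41*h/2 + sqrt(2)*h/2 - 42 + sqrt(2)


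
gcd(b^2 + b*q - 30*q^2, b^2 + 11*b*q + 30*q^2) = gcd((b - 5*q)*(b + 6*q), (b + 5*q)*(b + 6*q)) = b + 6*q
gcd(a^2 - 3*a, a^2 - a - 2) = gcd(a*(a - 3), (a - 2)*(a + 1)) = 1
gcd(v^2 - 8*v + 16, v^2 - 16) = v - 4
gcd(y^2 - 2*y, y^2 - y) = y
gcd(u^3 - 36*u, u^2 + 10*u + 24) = u + 6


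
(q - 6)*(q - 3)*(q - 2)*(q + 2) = q^4 - 9*q^3 + 14*q^2 + 36*q - 72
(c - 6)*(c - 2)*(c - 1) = c^3 - 9*c^2 + 20*c - 12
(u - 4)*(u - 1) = u^2 - 5*u + 4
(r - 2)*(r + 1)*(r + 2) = r^3 + r^2 - 4*r - 4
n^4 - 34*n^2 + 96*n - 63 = (n - 3)^2*(n - 1)*(n + 7)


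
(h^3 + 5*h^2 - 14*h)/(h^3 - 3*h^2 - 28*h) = (-h^2 - 5*h + 14)/(-h^2 + 3*h + 28)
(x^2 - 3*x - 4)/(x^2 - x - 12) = (x + 1)/(x + 3)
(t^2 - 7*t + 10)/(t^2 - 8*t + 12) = (t - 5)/(t - 6)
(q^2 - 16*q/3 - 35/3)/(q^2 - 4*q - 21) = (q + 5/3)/(q + 3)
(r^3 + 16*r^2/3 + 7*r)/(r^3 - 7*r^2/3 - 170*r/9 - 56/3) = 3*r*(r + 3)/(3*r^2 - 14*r - 24)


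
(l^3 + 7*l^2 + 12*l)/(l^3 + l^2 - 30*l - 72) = l/(l - 6)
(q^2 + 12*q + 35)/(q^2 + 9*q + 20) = (q + 7)/(q + 4)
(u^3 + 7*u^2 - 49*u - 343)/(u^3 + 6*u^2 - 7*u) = (u^2 - 49)/(u*(u - 1))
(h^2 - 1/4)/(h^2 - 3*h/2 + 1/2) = (h + 1/2)/(h - 1)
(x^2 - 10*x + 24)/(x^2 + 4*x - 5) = (x^2 - 10*x + 24)/(x^2 + 4*x - 5)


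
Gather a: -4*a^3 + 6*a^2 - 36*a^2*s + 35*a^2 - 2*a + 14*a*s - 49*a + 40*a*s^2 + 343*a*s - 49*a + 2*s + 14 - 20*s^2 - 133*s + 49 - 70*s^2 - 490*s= -4*a^3 + a^2*(41 - 36*s) + a*(40*s^2 + 357*s - 100) - 90*s^2 - 621*s + 63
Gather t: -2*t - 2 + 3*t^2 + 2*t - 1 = 3*t^2 - 3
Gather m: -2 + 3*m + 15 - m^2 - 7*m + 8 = -m^2 - 4*m + 21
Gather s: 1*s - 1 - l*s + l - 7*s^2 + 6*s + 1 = l - 7*s^2 + s*(7 - l)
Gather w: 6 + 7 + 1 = 14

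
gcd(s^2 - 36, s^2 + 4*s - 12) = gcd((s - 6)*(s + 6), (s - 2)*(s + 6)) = s + 6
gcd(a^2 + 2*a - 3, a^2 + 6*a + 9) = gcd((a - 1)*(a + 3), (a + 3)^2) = a + 3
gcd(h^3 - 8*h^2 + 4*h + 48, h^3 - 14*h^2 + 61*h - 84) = h - 4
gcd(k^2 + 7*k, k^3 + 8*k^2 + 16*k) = k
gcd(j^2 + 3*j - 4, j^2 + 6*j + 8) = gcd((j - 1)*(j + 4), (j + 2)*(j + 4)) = j + 4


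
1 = 1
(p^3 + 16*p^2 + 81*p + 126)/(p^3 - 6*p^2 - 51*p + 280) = (p^2 + 9*p + 18)/(p^2 - 13*p + 40)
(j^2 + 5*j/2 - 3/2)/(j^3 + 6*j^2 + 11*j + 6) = (j - 1/2)/(j^2 + 3*j + 2)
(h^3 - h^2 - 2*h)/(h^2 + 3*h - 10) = h*(h + 1)/(h + 5)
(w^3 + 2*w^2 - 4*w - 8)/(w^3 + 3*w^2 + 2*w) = (w^2 - 4)/(w*(w + 1))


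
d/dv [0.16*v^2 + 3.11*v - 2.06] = 0.32*v + 3.11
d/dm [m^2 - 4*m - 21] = 2*m - 4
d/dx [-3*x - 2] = -3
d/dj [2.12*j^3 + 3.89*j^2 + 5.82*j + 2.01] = 6.36*j^2 + 7.78*j + 5.82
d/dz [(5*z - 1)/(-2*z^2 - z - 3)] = (-10*z^2 - 5*z + (4*z + 1)*(5*z - 1) - 15)/(2*z^2 + z + 3)^2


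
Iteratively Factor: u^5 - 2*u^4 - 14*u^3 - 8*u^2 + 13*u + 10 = (u + 1)*(u^4 - 3*u^3 - 11*u^2 + 3*u + 10) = (u - 5)*(u + 1)*(u^3 + 2*u^2 - u - 2) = (u - 5)*(u - 1)*(u + 1)*(u^2 + 3*u + 2) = (u - 5)*(u - 1)*(u + 1)^2*(u + 2)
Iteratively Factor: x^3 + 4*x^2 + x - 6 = (x - 1)*(x^2 + 5*x + 6) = (x - 1)*(x + 3)*(x + 2)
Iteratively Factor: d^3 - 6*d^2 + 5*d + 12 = (d - 4)*(d^2 - 2*d - 3) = (d - 4)*(d - 3)*(d + 1)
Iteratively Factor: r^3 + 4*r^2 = (r)*(r^2 + 4*r) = r*(r + 4)*(r)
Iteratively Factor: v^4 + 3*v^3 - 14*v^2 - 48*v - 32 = (v - 4)*(v^3 + 7*v^2 + 14*v + 8) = (v - 4)*(v + 2)*(v^2 + 5*v + 4) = (v - 4)*(v + 1)*(v + 2)*(v + 4)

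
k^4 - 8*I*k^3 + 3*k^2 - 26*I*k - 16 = (k - 8*I)*(k - I)^2*(k + 2*I)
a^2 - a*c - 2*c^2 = (a - 2*c)*(a + c)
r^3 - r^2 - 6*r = r*(r - 3)*(r + 2)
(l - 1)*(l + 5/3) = l^2 + 2*l/3 - 5/3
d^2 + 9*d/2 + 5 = (d + 2)*(d + 5/2)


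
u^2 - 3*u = u*(u - 3)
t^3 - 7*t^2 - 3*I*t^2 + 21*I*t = t*(t - 7)*(t - 3*I)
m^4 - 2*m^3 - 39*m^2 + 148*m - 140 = (m - 5)*(m - 2)^2*(m + 7)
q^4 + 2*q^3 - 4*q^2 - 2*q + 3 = (q - 1)^2*(q + 1)*(q + 3)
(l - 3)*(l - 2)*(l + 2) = l^3 - 3*l^2 - 4*l + 12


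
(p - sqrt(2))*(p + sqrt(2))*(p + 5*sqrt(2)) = p^3 + 5*sqrt(2)*p^2 - 2*p - 10*sqrt(2)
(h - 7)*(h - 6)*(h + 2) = h^3 - 11*h^2 + 16*h + 84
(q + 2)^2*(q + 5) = q^3 + 9*q^2 + 24*q + 20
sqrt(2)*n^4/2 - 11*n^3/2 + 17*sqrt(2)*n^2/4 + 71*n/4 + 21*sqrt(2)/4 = (n - 7*sqrt(2)/2)*(n - 3*sqrt(2))*(n + sqrt(2)/2)*(sqrt(2)*n/2 + 1/2)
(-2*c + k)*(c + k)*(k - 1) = -2*c^2*k + 2*c^2 - c*k^2 + c*k + k^3 - k^2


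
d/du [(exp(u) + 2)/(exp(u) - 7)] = -9*exp(u)/(exp(u) - 7)^2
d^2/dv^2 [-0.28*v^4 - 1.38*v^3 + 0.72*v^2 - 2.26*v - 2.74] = -3.36*v^2 - 8.28*v + 1.44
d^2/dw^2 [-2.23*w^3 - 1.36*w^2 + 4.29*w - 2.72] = -13.38*w - 2.72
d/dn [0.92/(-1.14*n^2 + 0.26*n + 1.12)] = (2.0976*n - 0.2392)/(-1.14*n^2 + 0.26*n + 1.12)^2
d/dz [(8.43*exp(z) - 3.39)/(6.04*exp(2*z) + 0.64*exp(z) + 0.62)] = (-50.9172*exp(2*z) + 40.9512*exp(z) + 7.3962)*exp(z)/(36.4816*exp(4*z) + 7.7312*exp(3*z) + 7.8992*exp(2*z) + 0.7936*exp(z) + 0.3844)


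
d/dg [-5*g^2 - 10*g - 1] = -10*g - 10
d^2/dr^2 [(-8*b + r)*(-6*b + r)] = 2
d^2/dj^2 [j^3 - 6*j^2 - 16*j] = 6*j - 12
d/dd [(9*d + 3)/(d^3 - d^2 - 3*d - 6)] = 3*(-6*d^3 + 2*d - 15)/(d^6 - 2*d^5 - 5*d^4 - 6*d^3 + 21*d^2 + 36*d + 36)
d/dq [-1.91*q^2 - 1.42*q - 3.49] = -3.82*q - 1.42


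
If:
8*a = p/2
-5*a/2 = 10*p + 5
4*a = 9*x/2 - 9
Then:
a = -2/65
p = -32/65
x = 1154/585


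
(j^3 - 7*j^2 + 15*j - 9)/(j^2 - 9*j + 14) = (j^3 - 7*j^2 + 15*j - 9)/(j^2 - 9*j + 14)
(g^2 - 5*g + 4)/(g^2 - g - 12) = (g - 1)/(g + 3)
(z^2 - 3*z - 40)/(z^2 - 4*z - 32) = (z + 5)/(z + 4)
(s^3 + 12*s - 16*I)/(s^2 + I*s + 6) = (s^2 + 2*I*s + 8)/(s + 3*I)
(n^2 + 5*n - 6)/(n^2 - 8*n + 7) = (n + 6)/(n - 7)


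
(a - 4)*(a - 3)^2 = a^3 - 10*a^2 + 33*a - 36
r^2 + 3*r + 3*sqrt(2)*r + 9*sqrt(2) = (r + 3)*(r + 3*sqrt(2))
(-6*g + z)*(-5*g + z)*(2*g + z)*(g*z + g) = 60*g^4*z + 60*g^4 + 8*g^3*z^2 + 8*g^3*z - 9*g^2*z^3 - 9*g^2*z^2 + g*z^4 + g*z^3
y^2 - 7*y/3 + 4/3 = (y - 4/3)*(y - 1)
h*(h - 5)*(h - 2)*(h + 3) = h^4 - 4*h^3 - 11*h^2 + 30*h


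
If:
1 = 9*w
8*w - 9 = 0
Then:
No Solution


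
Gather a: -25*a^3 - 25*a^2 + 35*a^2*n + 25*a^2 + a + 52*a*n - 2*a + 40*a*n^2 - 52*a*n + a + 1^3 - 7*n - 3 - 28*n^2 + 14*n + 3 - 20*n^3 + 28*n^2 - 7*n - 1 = -25*a^3 + 35*a^2*n + 40*a*n^2 - 20*n^3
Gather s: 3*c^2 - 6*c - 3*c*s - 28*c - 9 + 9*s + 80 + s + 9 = 3*c^2 - 34*c + s*(10 - 3*c) + 80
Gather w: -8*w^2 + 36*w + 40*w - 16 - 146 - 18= -8*w^2 + 76*w - 180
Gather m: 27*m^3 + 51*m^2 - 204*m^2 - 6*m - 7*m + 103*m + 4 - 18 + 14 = 27*m^3 - 153*m^2 + 90*m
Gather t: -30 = -30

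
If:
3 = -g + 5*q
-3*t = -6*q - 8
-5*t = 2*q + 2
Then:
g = -169/18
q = -23/18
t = 1/9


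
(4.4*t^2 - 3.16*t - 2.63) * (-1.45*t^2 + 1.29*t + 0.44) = -6.38*t^4 + 10.258*t^3 + 1.6731*t^2 - 4.7831*t - 1.1572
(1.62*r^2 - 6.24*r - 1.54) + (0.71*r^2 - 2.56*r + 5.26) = 2.33*r^2 - 8.8*r + 3.72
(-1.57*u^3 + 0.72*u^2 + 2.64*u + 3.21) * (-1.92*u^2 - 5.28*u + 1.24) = 3.0144*u^5 + 6.9072*u^4 - 10.8172*u^3 - 19.2096*u^2 - 13.6752*u + 3.9804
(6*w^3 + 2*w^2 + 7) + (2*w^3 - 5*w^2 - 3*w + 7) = 8*w^3 - 3*w^2 - 3*w + 14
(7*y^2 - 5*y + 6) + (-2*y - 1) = 7*y^2 - 7*y + 5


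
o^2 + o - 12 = (o - 3)*(o + 4)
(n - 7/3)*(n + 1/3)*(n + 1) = n^3 - n^2 - 25*n/9 - 7/9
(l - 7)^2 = l^2 - 14*l + 49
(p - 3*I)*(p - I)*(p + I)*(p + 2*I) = p^4 - I*p^3 + 7*p^2 - I*p + 6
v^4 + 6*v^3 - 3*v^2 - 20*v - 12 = (v - 2)*(v + 1)^2*(v + 6)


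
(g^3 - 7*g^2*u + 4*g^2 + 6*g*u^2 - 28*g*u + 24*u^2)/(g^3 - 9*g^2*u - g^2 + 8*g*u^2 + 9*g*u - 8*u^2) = (-g^2 + 6*g*u - 4*g + 24*u)/(-g^2 + 8*g*u + g - 8*u)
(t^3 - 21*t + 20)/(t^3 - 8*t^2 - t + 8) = (t^2 + t - 20)/(t^2 - 7*t - 8)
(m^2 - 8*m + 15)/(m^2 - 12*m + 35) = (m - 3)/(m - 7)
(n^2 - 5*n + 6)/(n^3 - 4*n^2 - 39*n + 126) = (n - 2)/(n^2 - n - 42)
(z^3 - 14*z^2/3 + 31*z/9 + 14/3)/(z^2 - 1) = (9*z^3 - 42*z^2 + 31*z + 42)/(9*(z^2 - 1))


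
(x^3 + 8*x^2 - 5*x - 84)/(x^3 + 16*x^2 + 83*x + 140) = (x - 3)/(x + 5)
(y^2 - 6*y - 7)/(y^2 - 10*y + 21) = (y + 1)/(y - 3)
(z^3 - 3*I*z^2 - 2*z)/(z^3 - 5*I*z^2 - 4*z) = (z - 2*I)/(z - 4*I)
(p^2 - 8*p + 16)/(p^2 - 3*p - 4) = (p - 4)/(p + 1)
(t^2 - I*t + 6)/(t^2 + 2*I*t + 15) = (t + 2*I)/(t + 5*I)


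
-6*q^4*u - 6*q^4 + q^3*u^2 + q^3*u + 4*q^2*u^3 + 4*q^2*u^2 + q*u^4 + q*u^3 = (-q + u)*(2*q + u)*(3*q + u)*(q*u + q)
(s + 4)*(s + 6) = s^2 + 10*s + 24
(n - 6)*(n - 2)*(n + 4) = n^3 - 4*n^2 - 20*n + 48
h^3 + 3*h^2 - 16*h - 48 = (h - 4)*(h + 3)*(h + 4)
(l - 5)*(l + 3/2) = l^2 - 7*l/2 - 15/2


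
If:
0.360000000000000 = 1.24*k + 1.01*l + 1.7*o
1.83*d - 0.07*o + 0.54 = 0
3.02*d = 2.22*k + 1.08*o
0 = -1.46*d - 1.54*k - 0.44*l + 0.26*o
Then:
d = -0.31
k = -0.19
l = 1.41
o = -0.49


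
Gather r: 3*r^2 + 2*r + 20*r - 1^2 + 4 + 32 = 3*r^2 + 22*r + 35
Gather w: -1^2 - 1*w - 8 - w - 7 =-2*w - 16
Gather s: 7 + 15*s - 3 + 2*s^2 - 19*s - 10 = 2*s^2 - 4*s - 6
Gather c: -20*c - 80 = -20*c - 80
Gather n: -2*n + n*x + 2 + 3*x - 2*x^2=n*(x - 2) - 2*x^2 + 3*x + 2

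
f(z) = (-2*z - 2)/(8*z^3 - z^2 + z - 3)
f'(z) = (-2*z - 2)*(-24*z^2 + 2*z - 1)/(8*z^3 - z^2 + z - 3)^2 - 2/(8*z^3 - z^2 + z - 3) = 2*(-8*z^3 + z^2 - z + (z + 1)*(24*z^2 - 2*z + 1) + 3)/(8*z^3 - z^2 + z - 3)^2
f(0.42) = 1.31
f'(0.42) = 3.59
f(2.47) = -0.06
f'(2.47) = 0.06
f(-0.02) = 0.65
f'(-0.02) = 0.89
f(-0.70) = 0.09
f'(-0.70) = 0.47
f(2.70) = -0.05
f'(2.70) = 0.04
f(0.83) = -2.13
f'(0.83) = 18.58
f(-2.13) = -0.03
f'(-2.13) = -0.01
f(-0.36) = 0.33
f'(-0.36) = 0.93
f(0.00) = 0.67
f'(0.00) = 0.89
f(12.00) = 0.00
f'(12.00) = 0.00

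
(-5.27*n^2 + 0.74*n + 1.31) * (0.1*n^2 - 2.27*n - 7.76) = -0.527*n^4 + 12.0369*n^3 + 39.3464*n^2 - 8.7161*n - 10.1656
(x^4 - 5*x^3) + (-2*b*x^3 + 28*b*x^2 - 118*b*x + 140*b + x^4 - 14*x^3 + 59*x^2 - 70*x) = -2*b*x^3 + 28*b*x^2 - 118*b*x + 140*b + 2*x^4 - 19*x^3 + 59*x^2 - 70*x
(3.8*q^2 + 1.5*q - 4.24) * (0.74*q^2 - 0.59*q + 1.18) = 2.812*q^4 - 1.132*q^3 + 0.4614*q^2 + 4.2716*q - 5.0032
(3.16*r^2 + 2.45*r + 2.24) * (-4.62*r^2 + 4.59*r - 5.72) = -14.5992*r^4 + 3.1854*r^3 - 17.1785*r^2 - 3.7324*r - 12.8128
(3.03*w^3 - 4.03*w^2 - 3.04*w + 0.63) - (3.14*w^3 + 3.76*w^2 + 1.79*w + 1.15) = -0.11*w^3 - 7.79*w^2 - 4.83*w - 0.52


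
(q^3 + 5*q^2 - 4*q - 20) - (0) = q^3 + 5*q^2 - 4*q - 20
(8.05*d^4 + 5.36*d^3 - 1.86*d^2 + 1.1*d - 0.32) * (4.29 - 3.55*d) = -28.5775*d^5 + 15.5065*d^4 + 29.5974*d^3 - 11.8844*d^2 + 5.855*d - 1.3728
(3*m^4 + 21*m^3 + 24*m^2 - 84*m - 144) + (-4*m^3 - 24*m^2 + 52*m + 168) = 3*m^4 + 17*m^3 - 32*m + 24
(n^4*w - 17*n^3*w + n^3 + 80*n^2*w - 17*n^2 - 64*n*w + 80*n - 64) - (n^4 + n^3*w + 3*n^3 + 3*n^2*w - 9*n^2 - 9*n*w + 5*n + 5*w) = n^4*w - n^4 - 18*n^3*w - 2*n^3 + 77*n^2*w - 8*n^2 - 55*n*w + 75*n - 5*w - 64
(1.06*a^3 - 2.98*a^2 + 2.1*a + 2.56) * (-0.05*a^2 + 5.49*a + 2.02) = -0.053*a^5 + 5.9684*a^4 - 14.324*a^3 + 5.3814*a^2 + 18.2964*a + 5.1712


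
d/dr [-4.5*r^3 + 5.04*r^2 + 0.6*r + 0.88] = -13.5*r^2 + 10.08*r + 0.6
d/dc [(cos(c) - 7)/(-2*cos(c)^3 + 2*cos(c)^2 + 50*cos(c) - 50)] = (-31*cos(c)/2 + 11*cos(2*c) - cos(3*c)/2 - 139)*sin(c)/(2*(cos(c)^3 - cos(c)^2 - 25*cos(c) + 25)^2)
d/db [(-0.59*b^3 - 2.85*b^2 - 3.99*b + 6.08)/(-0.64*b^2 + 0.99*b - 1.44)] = (0.3776*b^4 - 1.1682*b^3 - 2.8263*b^2 + 15.9904*b - 0.273599999999999)/(0.4096*b^4 - 1.2672*b^3 + 2.8233*b^2 - 2.8512*b + 2.0736)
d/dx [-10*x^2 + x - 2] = 1 - 20*x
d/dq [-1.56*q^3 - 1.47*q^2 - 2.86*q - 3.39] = -4.68*q^2 - 2.94*q - 2.86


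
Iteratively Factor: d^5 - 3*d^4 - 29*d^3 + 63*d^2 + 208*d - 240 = (d + 3)*(d^4 - 6*d^3 - 11*d^2 + 96*d - 80) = (d - 5)*(d + 3)*(d^3 - d^2 - 16*d + 16) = (d - 5)*(d + 3)*(d + 4)*(d^2 - 5*d + 4) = (d - 5)*(d - 1)*(d + 3)*(d + 4)*(d - 4)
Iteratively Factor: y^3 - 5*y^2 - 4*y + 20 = (y - 5)*(y^2 - 4) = (y - 5)*(y + 2)*(y - 2)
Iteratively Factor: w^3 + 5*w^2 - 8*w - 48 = (w + 4)*(w^2 + w - 12) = (w - 3)*(w + 4)*(w + 4)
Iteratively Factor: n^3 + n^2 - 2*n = (n - 1)*(n^2 + 2*n) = (n - 1)*(n + 2)*(n)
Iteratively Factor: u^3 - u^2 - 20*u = (u + 4)*(u^2 - 5*u) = (u - 5)*(u + 4)*(u)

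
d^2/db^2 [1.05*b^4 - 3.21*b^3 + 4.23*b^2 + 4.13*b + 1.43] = 12.6*b^2 - 19.26*b + 8.46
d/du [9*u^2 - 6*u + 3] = 18*u - 6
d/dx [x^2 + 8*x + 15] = 2*x + 8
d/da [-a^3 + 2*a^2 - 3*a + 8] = -3*a^2 + 4*a - 3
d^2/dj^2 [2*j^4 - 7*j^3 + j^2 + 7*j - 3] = 24*j^2 - 42*j + 2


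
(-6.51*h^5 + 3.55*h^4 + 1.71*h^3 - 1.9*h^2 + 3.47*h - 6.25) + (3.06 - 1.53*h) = -6.51*h^5 + 3.55*h^4 + 1.71*h^3 - 1.9*h^2 + 1.94*h - 3.19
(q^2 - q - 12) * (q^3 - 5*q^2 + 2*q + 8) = q^5 - 6*q^4 - 5*q^3 + 66*q^2 - 32*q - 96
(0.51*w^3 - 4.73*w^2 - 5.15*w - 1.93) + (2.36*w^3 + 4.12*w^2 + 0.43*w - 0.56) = 2.87*w^3 - 0.61*w^2 - 4.72*w - 2.49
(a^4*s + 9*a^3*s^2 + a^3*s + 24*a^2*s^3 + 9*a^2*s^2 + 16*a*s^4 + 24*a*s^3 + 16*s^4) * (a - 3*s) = a^5*s + 6*a^4*s^2 + a^4*s - 3*a^3*s^3 + 6*a^3*s^2 - 56*a^2*s^4 - 3*a^2*s^3 - 48*a*s^5 - 56*a*s^4 - 48*s^5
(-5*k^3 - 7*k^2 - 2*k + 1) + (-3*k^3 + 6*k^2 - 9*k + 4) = -8*k^3 - k^2 - 11*k + 5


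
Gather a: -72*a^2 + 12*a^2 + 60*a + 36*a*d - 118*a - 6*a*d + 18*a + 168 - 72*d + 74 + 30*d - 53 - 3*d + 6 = -60*a^2 + a*(30*d - 40) - 45*d + 195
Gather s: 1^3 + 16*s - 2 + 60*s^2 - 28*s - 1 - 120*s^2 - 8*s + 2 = -60*s^2 - 20*s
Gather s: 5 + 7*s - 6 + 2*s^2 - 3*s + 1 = 2*s^2 + 4*s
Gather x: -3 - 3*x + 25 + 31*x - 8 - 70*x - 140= -42*x - 126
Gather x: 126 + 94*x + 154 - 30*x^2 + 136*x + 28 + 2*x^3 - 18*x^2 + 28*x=2*x^3 - 48*x^2 + 258*x + 308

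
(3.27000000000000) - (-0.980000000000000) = 4.25000000000000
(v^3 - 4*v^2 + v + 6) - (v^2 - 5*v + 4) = v^3 - 5*v^2 + 6*v + 2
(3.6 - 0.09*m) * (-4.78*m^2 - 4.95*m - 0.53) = 0.4302*m^3 - 16.7625*m^2 - 17.7723*m - 1.908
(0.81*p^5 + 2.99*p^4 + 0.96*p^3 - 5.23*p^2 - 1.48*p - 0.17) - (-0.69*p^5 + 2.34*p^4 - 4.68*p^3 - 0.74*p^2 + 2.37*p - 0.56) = 1.5*p^5 + 0.65*p^4 + 5.64*p^3 - 4.49*p^2 - 3.85*p + 0.39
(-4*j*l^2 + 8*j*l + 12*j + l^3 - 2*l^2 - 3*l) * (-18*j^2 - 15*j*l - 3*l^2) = 72*j^3*l^2 - 144*j^3*l - 216*j^3 + 42*j^2*l^3 - 84*j^2*l^2 - 126*j^2*l - 3*j*l^4 + 6*j*l^3 + 9*j*l^2 - 3*l^5 + 6*l^4 + 9*l^3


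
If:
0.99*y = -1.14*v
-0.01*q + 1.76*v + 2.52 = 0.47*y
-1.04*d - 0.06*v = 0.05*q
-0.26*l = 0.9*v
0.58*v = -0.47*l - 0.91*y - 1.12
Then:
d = -18.06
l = -1.85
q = 375.04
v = 0.53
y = -0.62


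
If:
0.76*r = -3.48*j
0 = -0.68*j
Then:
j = 0.00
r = 0.00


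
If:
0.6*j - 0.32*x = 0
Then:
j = 0.533333333333333*x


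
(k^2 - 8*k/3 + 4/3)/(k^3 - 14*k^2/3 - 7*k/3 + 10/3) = (k - 2)/(k^2 - 4*k - 5)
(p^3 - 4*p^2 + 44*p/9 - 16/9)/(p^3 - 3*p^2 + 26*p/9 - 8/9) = (p - 2)/(p - 1)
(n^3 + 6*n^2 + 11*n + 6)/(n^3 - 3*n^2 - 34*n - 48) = (n + 1)/(n - 8)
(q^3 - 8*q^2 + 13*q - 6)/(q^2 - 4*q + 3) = (q^2 - 7*q + 6)/(q - 3)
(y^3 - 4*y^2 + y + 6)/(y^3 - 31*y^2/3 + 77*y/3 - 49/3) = 3*(y^3 - 4*y^2 + y + 6)/(3*y^3 - 31*y^2 + 77*y - 49)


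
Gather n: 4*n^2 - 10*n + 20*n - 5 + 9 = 4*n^2 + 10*n + 4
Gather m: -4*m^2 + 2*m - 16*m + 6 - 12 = -4*m^2 - 14*m - 6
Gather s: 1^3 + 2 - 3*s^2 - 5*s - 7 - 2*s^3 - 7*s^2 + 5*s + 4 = -2*s^3 - 10*s^2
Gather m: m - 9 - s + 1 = m - s - 8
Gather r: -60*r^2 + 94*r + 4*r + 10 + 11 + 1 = -60*r^2 + 98*r + 22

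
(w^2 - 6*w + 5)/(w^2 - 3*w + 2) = (w - 5)/(w - 2)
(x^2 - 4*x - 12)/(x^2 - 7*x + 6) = (x + 2)/(x - 1)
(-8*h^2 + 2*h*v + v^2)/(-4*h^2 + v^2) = (4*h + v)/(2*h + v)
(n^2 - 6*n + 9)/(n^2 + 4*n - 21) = (n - 3)/(n + 7)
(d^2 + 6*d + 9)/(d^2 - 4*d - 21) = (d + 3)/(d - 7)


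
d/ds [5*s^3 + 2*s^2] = s*(15*s + 4)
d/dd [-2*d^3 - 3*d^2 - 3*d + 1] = -6*d^2 - 6*d - 3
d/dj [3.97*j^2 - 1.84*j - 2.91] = 7.94*j - 1.84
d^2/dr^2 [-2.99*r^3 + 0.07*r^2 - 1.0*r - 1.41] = 0.14 - 17.94*r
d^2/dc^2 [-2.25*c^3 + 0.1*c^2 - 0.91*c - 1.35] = 0.2 - 13.5*c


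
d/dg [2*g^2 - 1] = 4*g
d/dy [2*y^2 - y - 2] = 4*y - 1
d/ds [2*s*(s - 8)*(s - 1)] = 6*s^2 - 36*s + 16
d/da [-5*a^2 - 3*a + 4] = -10*a - 3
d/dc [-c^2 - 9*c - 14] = -2*c - 9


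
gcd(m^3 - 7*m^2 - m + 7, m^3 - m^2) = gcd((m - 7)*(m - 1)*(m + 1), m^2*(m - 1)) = m - 1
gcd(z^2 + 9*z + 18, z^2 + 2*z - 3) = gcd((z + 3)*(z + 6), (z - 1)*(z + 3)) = z + 3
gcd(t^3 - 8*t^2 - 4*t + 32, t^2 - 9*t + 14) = t - 2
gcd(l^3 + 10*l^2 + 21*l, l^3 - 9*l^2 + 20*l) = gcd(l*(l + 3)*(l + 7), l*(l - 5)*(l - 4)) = l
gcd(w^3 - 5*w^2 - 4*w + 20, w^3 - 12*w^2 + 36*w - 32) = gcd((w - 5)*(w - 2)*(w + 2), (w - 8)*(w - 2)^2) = w - 2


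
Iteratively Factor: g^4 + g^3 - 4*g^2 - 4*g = (g - 2)*(g^3 + 3*g^2 + 2*g) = g*(g - 2)*(g^2 + 3*g + 2) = g*(g - 2)*(g + 1)*(g + 2)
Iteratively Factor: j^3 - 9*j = (j + 3)*(j^2 - 3*j) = (j - 3)*(j + 3)*(j)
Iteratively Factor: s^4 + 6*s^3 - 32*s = (s + 4)*(s^3 + 2*s^2 - 8*s) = (s + 4)^2*(s^2 - 2*s) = (s - 2)*(s + 4)^2*(s)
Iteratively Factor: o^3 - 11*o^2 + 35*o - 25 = (o - 5)*(o^2 - 6*o + 5) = (o - 5)^2*(o - 1)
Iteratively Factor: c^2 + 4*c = (c)*(c + 4)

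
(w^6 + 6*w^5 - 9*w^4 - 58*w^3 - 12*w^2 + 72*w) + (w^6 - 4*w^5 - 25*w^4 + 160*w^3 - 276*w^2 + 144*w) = 2*w^6 + 2*w^5 - 34*w^4 + 102*w^3 - 288*w^2 + 216*w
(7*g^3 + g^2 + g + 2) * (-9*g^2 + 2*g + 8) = -63*g^5 + 5*g^4 + 49*g^3 - 8*g^2 + 12*g + 16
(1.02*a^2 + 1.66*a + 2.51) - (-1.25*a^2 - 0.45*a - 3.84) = 2.27*a^2 + 2.11*a + 6.35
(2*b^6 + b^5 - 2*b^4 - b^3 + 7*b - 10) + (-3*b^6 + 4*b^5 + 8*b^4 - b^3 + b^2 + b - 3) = -b^6 + 5*b^5 + 6*b^4 - 2*b^3 + b^2 + 8*b - 13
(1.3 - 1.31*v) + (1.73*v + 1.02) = 0.42*v + 2.32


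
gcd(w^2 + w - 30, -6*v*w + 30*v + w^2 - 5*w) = w - 5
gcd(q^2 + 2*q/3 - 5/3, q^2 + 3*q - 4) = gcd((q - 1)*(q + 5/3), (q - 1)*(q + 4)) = q - 1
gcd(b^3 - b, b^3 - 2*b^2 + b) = b^2 - b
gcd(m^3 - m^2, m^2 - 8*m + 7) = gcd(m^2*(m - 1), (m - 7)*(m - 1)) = m - 1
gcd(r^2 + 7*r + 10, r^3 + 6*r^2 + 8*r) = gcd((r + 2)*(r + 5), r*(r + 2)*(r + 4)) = r + 2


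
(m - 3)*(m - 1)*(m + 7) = m^3 + 3*m^2 - 25*m + 21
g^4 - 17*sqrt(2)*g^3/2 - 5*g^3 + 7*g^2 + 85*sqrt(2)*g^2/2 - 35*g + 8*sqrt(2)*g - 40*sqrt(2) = (g - 5)*(g - 8*sqrt(2))*(g - sqrt(2))*(g + sqrt(2)/2)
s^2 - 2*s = s*(s - 2)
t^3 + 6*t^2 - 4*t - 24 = (t - 2)*(t + 2)*(t + 6)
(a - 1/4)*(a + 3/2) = a^2 + 5*a/4 - 3/8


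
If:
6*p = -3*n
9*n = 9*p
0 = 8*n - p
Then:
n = 0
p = 0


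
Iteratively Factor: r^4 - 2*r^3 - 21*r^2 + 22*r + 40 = (r + 1)*(r^3 - 3*r^2 - 18*r + 40) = (r - 2)*(r + 1)*(r^2 - r - 20) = (r - 2)*(r + 1)*(r + 4)*(r - 5)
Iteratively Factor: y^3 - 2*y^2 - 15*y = (y)*(y^2 - 2*y - 15) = y*(y + 3)*(y - 5)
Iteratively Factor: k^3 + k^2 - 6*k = (k)*(k^2 + k - 6) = k*(k - 2)*(k + 3)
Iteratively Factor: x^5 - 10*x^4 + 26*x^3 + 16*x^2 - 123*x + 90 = (x - 3)*(x^4 - 7*x^3 + 5*x^2 + 31*x - 30) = (x - 3)*(x + 2)*(x^3 - 9*x^2 + 23*x - 15) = (x - 3)*(x - 1)*(x + 2)*(x^2 - 8*x + 15) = (x - 5)*(x - 3)*(x - 1)*(x + 2)*(x - 3)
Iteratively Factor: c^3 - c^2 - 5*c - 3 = (c + 1)*(c^2 - 2*c - 3) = (c + 1)^2*(c - 3)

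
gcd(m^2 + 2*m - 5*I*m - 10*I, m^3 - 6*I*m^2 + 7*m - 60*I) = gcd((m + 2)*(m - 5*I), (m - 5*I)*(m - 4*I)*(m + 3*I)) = m - 5*I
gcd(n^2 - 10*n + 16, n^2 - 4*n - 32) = n - 8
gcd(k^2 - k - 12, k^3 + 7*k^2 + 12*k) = k + 3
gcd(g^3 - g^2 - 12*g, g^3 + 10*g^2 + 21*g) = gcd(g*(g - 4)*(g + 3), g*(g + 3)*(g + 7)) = g^2 + 3*g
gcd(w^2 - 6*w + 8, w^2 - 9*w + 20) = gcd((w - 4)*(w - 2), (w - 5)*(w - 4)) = w - 4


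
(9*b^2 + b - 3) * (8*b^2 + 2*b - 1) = 72*b^4 + 26*b^3 - 31*b^2 - 7*b + 3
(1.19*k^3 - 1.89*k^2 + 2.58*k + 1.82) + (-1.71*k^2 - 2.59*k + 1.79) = 1.19*k^3 - 3.6*k^2 - 0.00999999999999979*k + 3.61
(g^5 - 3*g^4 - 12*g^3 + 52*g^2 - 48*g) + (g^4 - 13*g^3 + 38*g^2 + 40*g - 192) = g^5 - 2*g^4 - 25*g^3 + 90*g^2 - 8*g - 192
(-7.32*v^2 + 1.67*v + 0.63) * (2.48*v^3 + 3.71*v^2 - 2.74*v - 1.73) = -18.1536*v^5 - 23.0156*v^4 + 27.8149*v^3 + 10.4251*v^2 - 4.6153*v - 1.0899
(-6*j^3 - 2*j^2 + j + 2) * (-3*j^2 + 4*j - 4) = 18*j^5 - 18*j^4 + 13*j^3 + 6*j^2 + 4*j - 8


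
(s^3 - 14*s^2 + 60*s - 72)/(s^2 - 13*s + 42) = (s^2 - 8*s + 12)/(s - 7)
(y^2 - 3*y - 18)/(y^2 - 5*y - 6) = (y + 3)/(y + 1)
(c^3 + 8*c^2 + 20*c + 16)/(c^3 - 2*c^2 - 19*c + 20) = (c^2 + 4*c + 4)/(c^2 - 6*c + 5)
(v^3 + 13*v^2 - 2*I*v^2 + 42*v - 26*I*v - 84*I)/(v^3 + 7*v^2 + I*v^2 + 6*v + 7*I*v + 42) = (v + 6)/(v + 3*I)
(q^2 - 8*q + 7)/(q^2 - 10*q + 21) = (q - 1)/(q - 3)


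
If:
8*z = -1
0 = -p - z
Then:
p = 1/8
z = -1/8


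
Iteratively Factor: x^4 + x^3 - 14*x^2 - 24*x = (x + 2)*(x^3 - x^2 - 12*x) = (x - 4)*(x + 2)*(x^2 + 3*x) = (x - 4)*(x + 2)*(x + 3)*(x)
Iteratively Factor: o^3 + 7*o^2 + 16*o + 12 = (o + 3)*(o^2 + 4*o + 4) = (o + 2)*(o + 3)*(o + 2)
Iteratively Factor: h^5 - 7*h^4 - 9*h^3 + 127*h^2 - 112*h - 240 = (h - 3)*(h^4 - 4*h^3 - 21*h^2 + 64*h + 80) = (h - 5)*(h - 3)*(h^3 + h^2 - 16*h - 16) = (h - 5)*(h - 3)*(h + 1)*(h^2 - 16) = (h - 5)*(h - 3)*(h + 1)*(h + 4)*(h - 4)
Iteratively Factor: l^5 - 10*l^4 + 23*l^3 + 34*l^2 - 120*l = (l)*(l^4 - 10*l^3 + 23*l^2 + 34*l - 120) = l*(l - 5)*(l^3 - 5*l^2 - 2*l + 24) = l*(l - 5)*(l - 4)*(l^2 - l - 6) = l*(l - 5)*(l - 4)*(l - 3)*(l + 2)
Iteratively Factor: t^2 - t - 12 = (t + 3)*(t - 4)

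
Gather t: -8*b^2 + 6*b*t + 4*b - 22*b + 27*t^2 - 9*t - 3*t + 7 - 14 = -8*b^2 - 18*b + 27*t^2 + t*(6*b - 12) - 7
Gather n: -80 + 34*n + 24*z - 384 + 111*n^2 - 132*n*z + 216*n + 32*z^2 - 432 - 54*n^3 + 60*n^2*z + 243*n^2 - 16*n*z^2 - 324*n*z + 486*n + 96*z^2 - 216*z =-54*n^3 + n^2*(60*z + 354) + n*(-16*z^2 - 456*z + 736) + 128*z^2 - 192*z - 896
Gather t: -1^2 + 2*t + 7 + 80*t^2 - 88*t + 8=80*t^2 - 86*t + 14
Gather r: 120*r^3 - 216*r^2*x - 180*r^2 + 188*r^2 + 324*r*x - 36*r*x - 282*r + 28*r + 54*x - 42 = 120*r^3 + r^2*(8 - 216*x) + r*(288*x - 254) + 54*x - 42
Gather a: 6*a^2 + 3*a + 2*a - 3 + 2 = 6*a^2 + 5*a - 1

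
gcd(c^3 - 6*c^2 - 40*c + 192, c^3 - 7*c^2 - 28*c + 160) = c^2 - 12*c + 32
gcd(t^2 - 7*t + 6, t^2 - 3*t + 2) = t - 1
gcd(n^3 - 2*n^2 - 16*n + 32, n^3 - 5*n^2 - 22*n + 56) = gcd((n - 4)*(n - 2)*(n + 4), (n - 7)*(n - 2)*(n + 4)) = n^2 + 2*n - 8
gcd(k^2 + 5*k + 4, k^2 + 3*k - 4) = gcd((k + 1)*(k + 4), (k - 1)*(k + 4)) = k + 4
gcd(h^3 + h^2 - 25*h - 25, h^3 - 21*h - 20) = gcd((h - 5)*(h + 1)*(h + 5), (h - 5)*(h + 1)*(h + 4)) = h^2 - 4*h - 5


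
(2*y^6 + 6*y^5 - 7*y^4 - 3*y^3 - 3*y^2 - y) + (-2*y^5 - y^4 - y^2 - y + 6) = 2*y^6 + 4*y^5 - 8*y^4 - 3*y^3 - 4*y^2 - 2*y + 6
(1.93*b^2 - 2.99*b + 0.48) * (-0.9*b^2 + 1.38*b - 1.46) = -1.737*b^4 + 5.3544*b^3 - 7.376*b^2 + 5.0278*b - 0.7008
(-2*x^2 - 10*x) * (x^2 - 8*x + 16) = -2*x^4 + 6*x^3 + 48*x^2 - 160*x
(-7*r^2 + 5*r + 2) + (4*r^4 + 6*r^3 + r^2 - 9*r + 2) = 4*r^4 + 6*r^3 - 6*r^2 - 4*r + 4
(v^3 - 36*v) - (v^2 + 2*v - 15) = v^3 - v^2 - 38*v + 15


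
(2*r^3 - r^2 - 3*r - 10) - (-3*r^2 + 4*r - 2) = 2*r^3 + 2*r^2 - 7*r - 8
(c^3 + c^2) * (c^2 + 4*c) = c^5 + 5*c^4 + 4*c^3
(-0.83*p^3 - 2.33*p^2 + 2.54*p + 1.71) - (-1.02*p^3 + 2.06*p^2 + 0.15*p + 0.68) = 0.19*p^3 - 4.39*p^2 + 2.39*p + 1.03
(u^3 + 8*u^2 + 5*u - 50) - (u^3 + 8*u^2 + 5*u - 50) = 0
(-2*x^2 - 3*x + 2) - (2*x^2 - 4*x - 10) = -4*x^2 + x + 12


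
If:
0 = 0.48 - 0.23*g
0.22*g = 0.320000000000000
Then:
No Solution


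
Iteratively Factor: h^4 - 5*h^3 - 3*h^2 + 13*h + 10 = (h + 1)*(h^3 - 6*h^2 + 3*h + 10) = (h - 2)*(h + 1)*(h^2 - 4*h - 5) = (h - 5)*(h - 2)*(h + 1)*(h + 1)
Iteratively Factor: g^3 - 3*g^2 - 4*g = (g - 4)*(g^2 + g) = (g - 4)*(g + 1)*(g)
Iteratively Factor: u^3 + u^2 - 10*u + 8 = (u - 1)*(u^2 + 2*u - 8) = (u - 1)*(u + 4)*(u - 2)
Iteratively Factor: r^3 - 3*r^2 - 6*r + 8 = (r - 4)*(r^2 + r - 2) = (r - 4)*(r - 1)*(r + 2)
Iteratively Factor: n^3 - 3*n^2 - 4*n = (n - 4)*(n^2 + n) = n*(n - 4)*(n + 1)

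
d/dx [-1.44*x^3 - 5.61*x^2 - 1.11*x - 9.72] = -4.32*x^2 - 11.22*x - 1.11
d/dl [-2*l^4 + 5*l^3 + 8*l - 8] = -8*l^3 + 15*l^2 + 8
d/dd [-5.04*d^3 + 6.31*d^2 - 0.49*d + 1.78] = -15.12*d^2 + 12.62*d - 0.49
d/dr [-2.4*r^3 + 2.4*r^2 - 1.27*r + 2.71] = -7.2*r^2 + 4.8*r - 1.27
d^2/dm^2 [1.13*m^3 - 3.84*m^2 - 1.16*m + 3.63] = 6.78*m - 7.68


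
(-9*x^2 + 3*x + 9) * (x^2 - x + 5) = -9*x^4 + 12*x^3 - 39*x^2 + 6*x + 45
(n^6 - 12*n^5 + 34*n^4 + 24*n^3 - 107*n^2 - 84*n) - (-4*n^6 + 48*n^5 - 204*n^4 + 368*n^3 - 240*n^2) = 5*n^6 - 60*n^5 + 238*n^4 - 344*n^3 + 133*n^2 - 84*n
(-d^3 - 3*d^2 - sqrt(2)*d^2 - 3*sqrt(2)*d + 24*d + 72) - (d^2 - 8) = -d^3 - 4*d^2 - sqrt(2)*d^2 - 3*sqrt(2)*d + 24*d + 80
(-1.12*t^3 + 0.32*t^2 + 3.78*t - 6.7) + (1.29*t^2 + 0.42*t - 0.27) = -1.12*t^3 + 1.61*t^2 + 4.2*t - 6.97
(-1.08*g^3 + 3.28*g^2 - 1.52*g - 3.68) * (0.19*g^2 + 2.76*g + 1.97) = -0.2052*g^5 - 2.3576*g^4 + 6.6364*g^3 + 1.5672*g^2 - 13.1512*g - 7.2496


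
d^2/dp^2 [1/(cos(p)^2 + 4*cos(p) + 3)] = (-4*sin(p)^4 + 6*sin(p)^2 + 27*cos(p) - 3*cos(3*p) + 24)/((cos(p) + 1)^3*(cos(p) + 3)^3)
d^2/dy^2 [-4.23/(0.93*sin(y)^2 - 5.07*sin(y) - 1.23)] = (-14.634108*sin(y)^4 + 59.834619*sin(y)^3 - 106.135353*sin(y)^2 - 93.290535*sin(y) + 227.140848)/(-0.93*sin(y)^2 + 5.07*sin(y) + 1.23)^3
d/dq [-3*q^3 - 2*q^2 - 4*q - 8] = -9*q^2 - 4*q - 4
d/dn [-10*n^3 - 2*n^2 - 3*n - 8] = -30*n^2 - 4*n - 3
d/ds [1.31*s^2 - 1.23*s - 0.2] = 2.62*s - 1.23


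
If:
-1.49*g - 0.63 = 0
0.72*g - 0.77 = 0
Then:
No Solution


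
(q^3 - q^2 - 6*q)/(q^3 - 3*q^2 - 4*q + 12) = q/(q - 2)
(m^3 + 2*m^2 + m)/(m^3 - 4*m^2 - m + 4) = m*(m + 1)/(m^2 - 5*m + 4)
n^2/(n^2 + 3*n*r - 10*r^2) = n^2/(n^2 + 3*n*r - 10*r^2)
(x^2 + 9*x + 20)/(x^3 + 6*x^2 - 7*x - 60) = 1/(x - 3)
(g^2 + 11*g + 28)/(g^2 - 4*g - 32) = (g + 7)/(g - 8)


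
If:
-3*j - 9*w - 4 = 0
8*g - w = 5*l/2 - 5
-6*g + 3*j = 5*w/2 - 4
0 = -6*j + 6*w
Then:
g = 23/36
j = -1/3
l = 188/45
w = -1/3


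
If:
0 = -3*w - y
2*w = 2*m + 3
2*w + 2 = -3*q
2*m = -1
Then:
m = -1/2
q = -4/3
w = 1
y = -3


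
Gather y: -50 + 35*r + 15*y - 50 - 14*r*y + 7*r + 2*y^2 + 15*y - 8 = 42*r + 2*y^2 + y*(30 - 14*r) - 108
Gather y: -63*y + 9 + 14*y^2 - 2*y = 14*y^2 - 65*y + 9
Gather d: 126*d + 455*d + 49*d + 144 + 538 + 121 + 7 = 630*d + 810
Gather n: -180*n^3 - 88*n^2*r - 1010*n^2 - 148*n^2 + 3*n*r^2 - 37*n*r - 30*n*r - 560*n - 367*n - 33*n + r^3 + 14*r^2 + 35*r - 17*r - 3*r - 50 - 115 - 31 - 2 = -180*n^3 + n^2*(-88*r - 1158) + n*(3*r^2 - 67*r - 960) + r^3 + 14*r^2 + 15*r - 198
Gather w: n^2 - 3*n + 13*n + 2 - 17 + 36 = n^2 + 10*n + 21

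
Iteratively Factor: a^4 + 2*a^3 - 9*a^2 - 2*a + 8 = (a + 1)*(a^3 + a^2 - 10*a + 8) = (a + 1)*(a + 4)*(a^2 - 3*a + 2) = (a - 2)*(a + 1)*(a + 4)*(a - 1)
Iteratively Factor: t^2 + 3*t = (t)*(t + 3)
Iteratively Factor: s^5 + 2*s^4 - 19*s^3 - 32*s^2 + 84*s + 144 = (s + 2)*(s^4 - 19*s^2 + 6*s + 72) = (s - 3)*(s + 2)*(s^3 + 3*s^2 - 10*s - 24) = (s - 3)^2*(s + 2)*(s^2 + 6*s + 8) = (s - 3)^2*(s + 2)^2*(s + 4)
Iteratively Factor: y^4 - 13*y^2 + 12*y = (y + 4)*(y^3 - 4*y^2 + 3*y) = (y - 1)*(y + 4)*(y^2 - 3*y) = y*(y - 1)*(y + 4)*(y - 3)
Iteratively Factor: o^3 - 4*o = (o)*(o^2 - 4) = o*(o - 2)*(o + 2)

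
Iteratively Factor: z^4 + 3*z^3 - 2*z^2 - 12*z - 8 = (z + 1)*(z^3 + 2*z^2 - 4*z - 8) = (z + 1)*(z + 2)*(z^2 - 4) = (z - 2)*(z + 1)*(z + 2)*(z + 2)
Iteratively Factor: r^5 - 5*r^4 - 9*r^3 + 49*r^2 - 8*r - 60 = (r + 1)*(r^4 - 6*r^3 - 3*r^2 + 52*r - 60) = (r - 5)*(r + 1)*(r^3 - r^2 - 8*r + 12) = (r - 5)*(r + 1)*(r + 3)*(r^2 - 4*r + 4) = (r - 5)*(r - 2)*(r + 1)*(r + 3)*(r - 2)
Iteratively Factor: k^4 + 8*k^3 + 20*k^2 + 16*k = (k + 4)*(k^3 + 4*k^2 + 4*k) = (k + 2)*(k + 4)*(k^2 + 2*k) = (k + 2)^2*(k + 4)*(k)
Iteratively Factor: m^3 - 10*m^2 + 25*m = (m)*(m^2 - 10*m + 25) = m*(m - 5)*(m - 5)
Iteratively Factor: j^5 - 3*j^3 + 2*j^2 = (j - 1)*(j^4 + j^3 - 2*j^2) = (j - 1)^2*(j^3 + 2*j^2) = (j - 1)^2*(j + 2)*(j^2) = j*(j - 1)^2*(j + 2)*(j)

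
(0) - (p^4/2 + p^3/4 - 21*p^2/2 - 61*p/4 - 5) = -p^4/2 - p^3/4 + 21*p^2/2 + 61*p/4 + 5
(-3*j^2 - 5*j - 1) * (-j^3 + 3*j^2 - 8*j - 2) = 3*j^5 - 4*j^4 + 10*j^3 + 43*j^2 + 18*j + 2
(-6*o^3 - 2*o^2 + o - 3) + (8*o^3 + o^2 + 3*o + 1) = 2*o^3 - o^2 + 4*o - 2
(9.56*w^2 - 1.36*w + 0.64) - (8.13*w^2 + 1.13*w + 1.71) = 1.43*w^2 - 2.49*w - 1.07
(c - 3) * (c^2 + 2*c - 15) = c^3 - c^2 - 21*c + 45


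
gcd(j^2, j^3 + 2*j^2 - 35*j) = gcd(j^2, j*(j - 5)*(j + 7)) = j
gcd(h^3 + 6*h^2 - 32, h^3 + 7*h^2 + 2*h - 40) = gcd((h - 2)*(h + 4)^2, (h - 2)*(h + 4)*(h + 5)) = h^2 + 2*h - 8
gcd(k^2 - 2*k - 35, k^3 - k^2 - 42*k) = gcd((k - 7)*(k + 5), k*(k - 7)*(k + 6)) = k - 7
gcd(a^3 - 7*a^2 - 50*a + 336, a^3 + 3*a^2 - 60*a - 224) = a^2 - a - 56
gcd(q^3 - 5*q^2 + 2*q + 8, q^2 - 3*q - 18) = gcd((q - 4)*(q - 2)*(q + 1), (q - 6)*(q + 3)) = 1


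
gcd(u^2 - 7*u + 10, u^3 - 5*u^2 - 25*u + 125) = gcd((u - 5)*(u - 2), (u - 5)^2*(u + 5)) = u - 5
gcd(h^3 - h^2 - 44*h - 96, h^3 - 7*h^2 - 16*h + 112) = h + 4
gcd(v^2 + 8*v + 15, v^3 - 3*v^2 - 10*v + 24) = v + 3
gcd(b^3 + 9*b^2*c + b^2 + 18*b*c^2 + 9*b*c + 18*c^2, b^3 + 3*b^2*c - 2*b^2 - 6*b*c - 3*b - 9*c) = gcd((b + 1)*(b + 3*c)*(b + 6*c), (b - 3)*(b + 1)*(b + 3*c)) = b^2 + 3*b*c + b + 3*c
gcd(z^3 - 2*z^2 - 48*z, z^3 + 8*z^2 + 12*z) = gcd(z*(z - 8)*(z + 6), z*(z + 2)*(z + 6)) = z^2 + 6*z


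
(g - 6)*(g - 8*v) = g^2 - 8*g*v - 6*g + 48*v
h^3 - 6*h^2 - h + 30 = (h - 5)*(h - 3)*(h + 2)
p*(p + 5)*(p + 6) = p^3 + 11*p^2 + 30*p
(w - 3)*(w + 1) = w^2 - 2*w - 3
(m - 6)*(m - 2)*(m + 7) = m^3 - m^2 - 44*m + 84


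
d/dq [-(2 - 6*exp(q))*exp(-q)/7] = 2*exp(-q)/7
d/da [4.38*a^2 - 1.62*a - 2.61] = 8.76*a - 1.62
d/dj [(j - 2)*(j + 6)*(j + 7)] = 3*j^2 + 22*j + 16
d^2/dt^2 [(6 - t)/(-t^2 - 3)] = 2*(4*t^2*(t - 6) + 3*(2 - t)*(t^2 + 3))/(t^2 + 3)^3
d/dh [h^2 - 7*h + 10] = 2*h - 7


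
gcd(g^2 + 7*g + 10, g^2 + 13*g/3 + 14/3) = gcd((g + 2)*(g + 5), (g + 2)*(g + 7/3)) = g + 2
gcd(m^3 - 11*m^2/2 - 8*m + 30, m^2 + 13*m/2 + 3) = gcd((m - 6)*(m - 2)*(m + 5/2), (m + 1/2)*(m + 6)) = 1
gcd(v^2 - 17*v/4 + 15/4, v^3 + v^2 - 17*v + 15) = v - 3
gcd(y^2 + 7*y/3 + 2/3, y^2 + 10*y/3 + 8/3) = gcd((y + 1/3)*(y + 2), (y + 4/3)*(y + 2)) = y + 2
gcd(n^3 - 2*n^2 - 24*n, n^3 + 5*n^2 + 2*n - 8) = n + 4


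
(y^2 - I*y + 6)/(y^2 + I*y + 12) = (y + 2*I)/(y + 4*I)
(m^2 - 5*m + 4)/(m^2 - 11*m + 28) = (m - 1)/(m - 7)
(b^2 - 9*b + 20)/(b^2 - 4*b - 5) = (b - 4)/(b + 1)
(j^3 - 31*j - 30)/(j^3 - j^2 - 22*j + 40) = (j^2 - 5*j - 6)/(j^2 - 6*j + 8)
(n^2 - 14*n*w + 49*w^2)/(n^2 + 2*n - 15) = (n^2 - 14*n*w + 49*w^2)/(n^2 + 2*n - 15)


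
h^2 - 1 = (h - 1)*(h + 1)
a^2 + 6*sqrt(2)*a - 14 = (a - sqrt(2))*(a + 7*sqrt(2))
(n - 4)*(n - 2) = n^2 - 6*n + 8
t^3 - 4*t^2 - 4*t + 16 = (t - 4)*(t - 2)*(t + 2)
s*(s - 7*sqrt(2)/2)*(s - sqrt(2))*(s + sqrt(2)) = s^4 - 7*sqrt(2)*s^3/2 - 2*s^2 + 7*sqrt(2)*s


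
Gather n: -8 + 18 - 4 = 6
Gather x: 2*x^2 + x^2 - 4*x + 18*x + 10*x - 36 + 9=3*x^2 + 24*x - 27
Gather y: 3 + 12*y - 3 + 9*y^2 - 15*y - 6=9*y^2 - 3*y - 6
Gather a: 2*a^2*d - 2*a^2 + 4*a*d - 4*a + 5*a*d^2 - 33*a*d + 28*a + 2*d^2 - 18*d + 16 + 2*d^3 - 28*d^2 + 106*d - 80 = a^2*(2*d - 2) + a*(5*d^2 - 29*d + 24) + 2*d^3 - 26*d^2 + 88*d - 64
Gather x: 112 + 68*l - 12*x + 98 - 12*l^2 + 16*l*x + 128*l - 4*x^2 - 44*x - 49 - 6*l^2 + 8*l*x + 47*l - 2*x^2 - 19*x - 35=-18*l^2 + 243*l - 6*x^2 + x*(24*l - 75) + 126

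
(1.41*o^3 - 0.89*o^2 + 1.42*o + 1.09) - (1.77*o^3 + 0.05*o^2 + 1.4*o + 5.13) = -0.36*o^3 - 0.94*o^2 + 0.02*o - 4.04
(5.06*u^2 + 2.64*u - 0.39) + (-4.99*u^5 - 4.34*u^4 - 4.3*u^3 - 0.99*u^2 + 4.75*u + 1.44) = -4.99*u^5 - 4.34*u^4 - 4.3*u^3 + 4.07*u^2 + 7.39*u + 1.05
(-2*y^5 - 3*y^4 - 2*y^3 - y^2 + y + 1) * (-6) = 12*y^5 + 18*y^4 + 12*y^3 + 6*y^2 - 6*y - 6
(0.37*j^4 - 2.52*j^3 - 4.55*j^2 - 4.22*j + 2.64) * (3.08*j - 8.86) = 1.1396*j^5 - 11.0398*j^4 + 8.3132*j^3 + 27.3154*j^2 + 45.5204*j - 23.3904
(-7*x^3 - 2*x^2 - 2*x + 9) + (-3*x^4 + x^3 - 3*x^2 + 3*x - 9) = -3*x^4 - 6*x^3 - 5*x^2 + x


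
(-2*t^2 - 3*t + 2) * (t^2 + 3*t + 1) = -2*t^4 - 9*t^3 - 9*t^2 + 3*t + 2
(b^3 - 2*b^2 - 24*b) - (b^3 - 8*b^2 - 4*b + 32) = 6*b^2 - 20*b - 32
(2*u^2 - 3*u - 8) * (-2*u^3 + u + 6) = -4*u^5 + 6*u^4 + 18*u^3 + 9*u^2 - 26*u - 48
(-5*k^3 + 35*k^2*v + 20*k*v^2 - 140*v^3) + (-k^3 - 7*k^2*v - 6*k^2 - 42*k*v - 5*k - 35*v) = -6*k^3 + 28*k^2*v - 6*k^2 + 20*k*v^2 - 42*k*v - 5*k - 140*v^3 - 35*v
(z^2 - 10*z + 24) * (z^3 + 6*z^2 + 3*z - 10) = z^5 - 4*z^4 - 33*z^3 + 104*z^2 + 172*z - 240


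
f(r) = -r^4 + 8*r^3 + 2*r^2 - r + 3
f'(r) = -4*r^3 + 24*r^2 + 4*r - 1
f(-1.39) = -16.96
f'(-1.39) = 50.55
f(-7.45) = -6267.02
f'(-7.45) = 2955.23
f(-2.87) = -234.62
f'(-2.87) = 279.77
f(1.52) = 28.86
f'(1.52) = 46.48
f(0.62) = 4.91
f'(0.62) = 9.75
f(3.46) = 211.54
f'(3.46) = 134.47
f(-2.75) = -202.69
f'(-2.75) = 252.69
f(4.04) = 292.72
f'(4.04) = 143.12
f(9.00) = -573.00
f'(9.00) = -937.00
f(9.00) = -573.00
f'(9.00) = -937.00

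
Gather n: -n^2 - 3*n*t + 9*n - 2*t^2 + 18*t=-n^2 + n*(9 - 3*t) - 2*t^2 + 18*t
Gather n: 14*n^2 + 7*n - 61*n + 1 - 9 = 14*n^2 - 54*n - 8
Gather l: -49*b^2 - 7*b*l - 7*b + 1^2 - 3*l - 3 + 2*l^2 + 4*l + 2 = -49*b^2 - 7*b + 2*l^2 + l*(1 - 7*b)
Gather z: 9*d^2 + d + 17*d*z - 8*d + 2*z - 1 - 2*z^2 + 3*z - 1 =9*d^2 - 7*d - 2*z^2 + z*(17*d + 5) - 2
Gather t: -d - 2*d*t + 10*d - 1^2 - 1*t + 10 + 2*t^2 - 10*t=9*d + 2*t^2 + t*(-2*d - 11) + 9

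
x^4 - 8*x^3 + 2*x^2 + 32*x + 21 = (x - 7)*(x - 3)*(x + 1)^2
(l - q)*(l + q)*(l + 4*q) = l^3 + 4*l^2*q - l*q^2 - 4*q^3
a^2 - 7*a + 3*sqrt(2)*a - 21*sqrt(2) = (a - 7)*(a + 3*sqrt(2))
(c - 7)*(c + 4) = c^2 - 3*c - 28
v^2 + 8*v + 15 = (v + 3)*(v + 5)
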